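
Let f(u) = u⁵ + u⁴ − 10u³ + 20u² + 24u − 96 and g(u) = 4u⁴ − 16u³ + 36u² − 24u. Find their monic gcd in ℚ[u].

By polynomial division,
  u⁵ + u⁴ − 10u³ + 20u² + 24u − 96 = ((1/4)u + 5/4)(4u⁴ − 16u³ + 36u² − 24u) + (u³ − 19u² + 54u − 96)
  4u⁴ − 16u³ + 36u² − 24u = (4u + 60)(u³ − 19u² + 54u − 96) + (960u² − 2880u + 5760)
  u³ − 19u² + 54u − 96 = ((1/960)u − 1/60)(960u² − 2880u + 5760) + (0)
Last nonzero remainder: 960u² − 2880u + 5760. Dividing through by 960 gives the monic gcd u² − 3u + 6.

u² − 3u + 6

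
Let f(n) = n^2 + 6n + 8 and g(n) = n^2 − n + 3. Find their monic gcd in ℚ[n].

1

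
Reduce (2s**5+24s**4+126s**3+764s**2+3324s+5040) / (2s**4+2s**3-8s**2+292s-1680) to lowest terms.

(s**2+7s+12)/(s-4)

Euclidean algorithm in ℚ[s]:
  2s**5+24s**4+126s**3+764s**2+3324s+5040 = (s+11)(2s**4+2s**3-8s**2+292s-1680) + (112s**3+560s**2+1792s+23520)
  2s**4+2s**3-8s**2+292s-1680 = ((1/56)s-1/14)(112s**3+560s**2+1792s+23520) + (0)
Last nonzero remainder: 112s**3+560s**2+1792s+23520. Dividing through by 112 gives the monic gcd s**3+5s**2+16s+210.
Cancel s**3+5s**2+16s+210 from numerator and denominator to get the reduced form.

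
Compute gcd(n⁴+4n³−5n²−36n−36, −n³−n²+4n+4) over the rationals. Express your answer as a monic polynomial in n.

Repeated division with remainder:
  n⁴+4n³−5n²−36n−36 = (−n−3)(−n³−n²+4n+4) + (−4n²−20n−24)
  −n³−n²+4n+4 = ((1/4)n−1)(−4n²−20n−24) + (−10n−20)
  −4n²−20n−24 = ((2/5)n+6/5)(−10n−20) + (0)
Last nonzero remainder: −10n−20. Dividing through by −10 gives the monic gcd n+2.

n+2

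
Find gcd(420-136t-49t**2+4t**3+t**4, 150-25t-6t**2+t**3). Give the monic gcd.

Apply the Euclidean algorithm:
  t**4+4t**3-49t**2-136t+420 = (t+10)(t**3-6t**2-25t+150) + (36t**2-36t-1080)
  t**3-6t**2-25t+150 = ((1/36)t-5/36)(36t**2-36t-1080) + (0)
Last nonzero remainder: 36t**2-36t-1080. Dividing through by 36 gives the monic gcd t**2-t-30.

-30-t+t**2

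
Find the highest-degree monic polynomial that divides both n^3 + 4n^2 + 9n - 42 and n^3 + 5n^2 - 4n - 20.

By polynomial division,
  n^3 + 4n^2 + 9n - 42 = (n^3 + 5n^2 - 4n - 20) + (-n^2 + 13n - 22)
  n^3 + 5n^2 - 4n - 20 = (-n - 18)(-n^2 + 13n - 22) + (208n - 416)
  -n^2 + 13n - 22 = (-(1/208)n + 11/208)(208n - 416) + (0)
Last nonzero remainder: 208n - 416. Dividing through by 208 gives the monic gcd n - 2.

n - 2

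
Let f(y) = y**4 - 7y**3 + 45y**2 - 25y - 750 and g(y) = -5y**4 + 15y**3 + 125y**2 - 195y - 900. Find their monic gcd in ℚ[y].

Repeated division with remainder:
  y**4 - 7y**3 + 45y**2 - 25y - 750 = (-1/5)(-5y**4 + 15y**3 + 125y**2 - 195y - 900) + (-4y**3 + 70y**2 - 64y - 930)
  -5y**4 + 15y**3 + 125y**2 - 195y - 900 = ((5/4)y + 145/8)(-4y**3 + 70y**2 - 64y - 930) + (-(4255/4)y**2 + (4255/2)y + 63825/4)
  -4y**3 + 70y**2 - 64y - 930 = ((16/4255)y - 248/4255)(-(4255/4)y**2 + (4255/2)y + 63825/4) + (0)
Last nonzero remainder: -(4255/4)y**2 + (4255/2)y + 63825/4. Dividing through by -4255/4 gives the monic gcd y**2 - 2y - 15.

y**2 - 2y - 15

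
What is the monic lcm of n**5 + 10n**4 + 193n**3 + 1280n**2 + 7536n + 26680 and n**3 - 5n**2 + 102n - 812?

n**6 + 3n**5 + 123n**4 - 71n**3 - 1424n**2 - 26072n - 186760

Repeated division with remainder:
  n**5 + 10n**4 + 193n**3 + 1280n**2 + 7536n + 26680 = (n**2 + 15n + 166)(n**3 - 5n**2 + 102n - 812) + (1392n**2 + 2784n + 161472)
  n**3 - 5n**2 + 102n - 812 = ((1/1392)n - 7/1392)(1392n**2 + 2784n + 161472) + (0)
Last nonzero remainder: 1392n**2 + 2784n + 161472. Dividing through by 1392 gives the monic gcd n**2 + 2n + 116.
Then lcm(f, g) = f·g / gcd(f, g); expanding and making the result monic gives the answer.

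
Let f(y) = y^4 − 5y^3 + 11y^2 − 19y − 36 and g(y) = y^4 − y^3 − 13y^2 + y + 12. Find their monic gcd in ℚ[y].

y^2 − 3y − 4

Euclidean algorithm in ℚ[y]:
  y^4 − 5y^3 + 11y^2 − 19y − 36 = (y^4 − y^3 − 13y^2 + y + 12) + (−4y^3 + 24y^2 − 20y − 48)
  y^4 − y^3 − 13y^2 + y + 12 = (−(1/4)y − 5/4)(−4y^3 + 24y^2 − 20y − 48) + (12y^2 − 36y − 48)
  −4y^3 + 24y^2 − 20y − 48 = (−(1/3)y + 1)(12y^2 − 36y − 48) + (0)
Last nonzero remainder: 12y^2 − 36y − 48. Dividing through by 12 gives the monic gcd y^2 − 3y − 4.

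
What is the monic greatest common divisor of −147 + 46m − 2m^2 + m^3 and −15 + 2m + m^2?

By polynomial division,
  m^3 − 2m^2 + 46m − 147 = (m − 4)(m^2 + 2m − 15) + (69m − 207)
  m^2 + 2m − 15 = ((1/69)m + 5/69)(69m − 207) + (0)
Last nonzero remainder: 69m − 207. Dividing through by 69 gives the monic gcd m − 3.

−3 + m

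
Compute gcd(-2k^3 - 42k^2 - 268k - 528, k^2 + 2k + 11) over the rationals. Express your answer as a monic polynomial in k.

1

Apply the Euclidean algorithm:
  -2k^3 - 42k^2 - 268k - 528 = (-2k - 38)(k^2 + 2k + 11) + (-170k - 110)
  k^2 + 2k + 11 = (-(1/170)k - 23/2890)(-170k - 110) + (2926/289)
  -170k - 110 = (-(24565/1463)k - 1445/133)(2926/289) + (0)
The last nonzero remainder is the constant 2926/289, so the polynomials are coprime and gcd = 1.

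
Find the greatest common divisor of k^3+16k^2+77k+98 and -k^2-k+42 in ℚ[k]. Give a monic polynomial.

Repeated division with remainder:
  k^3+16k^2+77k+98 = (-k-15)(-k^2-k+42) + (104k+728)
  -k^2-k+42 = (-(1/104)k+3/52)(104k+728) + (0)
Last nonzero remainder: 104k+728. Dividing through by 104 gives the monic gcd k+7.

k+7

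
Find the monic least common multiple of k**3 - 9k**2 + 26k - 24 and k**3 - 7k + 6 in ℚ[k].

k**5 - 7k**4 + 5k**3 + 55k**2 - 126k + 72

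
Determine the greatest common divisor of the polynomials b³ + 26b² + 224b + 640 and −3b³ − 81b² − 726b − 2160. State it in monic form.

b² + 18b + 80

Apply the Euclidean algorithm:
  b³ + 26b² + 224b + 640 = (−1/3)(−3b³ − 81b² − 726b − 2160) + (−b² − 18b − 80)
  −3b³ − 81b² − 726b − 2160 = (3b + 27)(−b² − 18b − 80) + (0)
Last nonzero remainder: −b² − 18b − 80. Dividing through by −1 gives the monic gcd b² + 18b + 80.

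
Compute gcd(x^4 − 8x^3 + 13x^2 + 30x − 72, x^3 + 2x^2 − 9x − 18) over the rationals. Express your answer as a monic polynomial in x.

x^2 − x − 6

Euclidean algorithm in ℚ[x]:
  x^4 − 8x^3 + 13x^2 + 30x − 72 = (x − 10)(x^3 + 2x^2 − 9x − 18) + (42x^2 − 42x − 252)
  x^3 + 2x^2 − 9x − 18 = ((1/42)x + 1/14)(42x^2 − 42x − 252) + (0)
Last nonzero remainder: 42x^2 − 42x − 252. Dividing through by 42 gives the monic gcd x^2 − x − 6.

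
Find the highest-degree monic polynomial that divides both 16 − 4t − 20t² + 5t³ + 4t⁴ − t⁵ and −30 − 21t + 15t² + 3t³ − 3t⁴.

2 + 3t + t²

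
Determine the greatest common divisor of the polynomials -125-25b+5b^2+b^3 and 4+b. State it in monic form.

1

By polynomial division,
  b^3+5b^2-25b-125 = (b^2+b-29)(b+4) + (-9)
  b+4 = (-(1/9)b-4/9)(-9) + (0)
The last nonzero remainder is the constant -9, so the polynomials are coprime and gcd = 1.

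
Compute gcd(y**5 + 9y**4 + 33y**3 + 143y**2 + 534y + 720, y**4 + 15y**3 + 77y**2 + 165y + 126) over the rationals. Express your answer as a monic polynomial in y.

Apply the Euclidean algorithm:
  y**5 + 9y**4 + 33y**3 + 143y**2 + 534y + 720 = (y - 6)(y**4 + 15y**3 + 77y**2 + 165y + 126) + (46y**3 + 440y**2 + 1398y + 1476)
  y**4 + 15y**3 + 77y**2 + 165y + 126 = ((1/46)y + 125/1058)(46y**3 + 440y**2 + 1398y + 1476) + (-(2844/529)y**2 - (17064/529)y - 25596/529)
  46y**3 + 440y**2 + 1398y + 1476 = (-(12167/1422)y - 21689/711)(-(2844/529)y**2 - (17064/529)y - 25596/529) + (0)
Last nonzero remainder: -(2844/529)y**2 - (17064/529)y - 25596/529. Dividing through by -2844/529 gives the monic gcd y**2 + 6y + 9.

y**2 + 6y + 9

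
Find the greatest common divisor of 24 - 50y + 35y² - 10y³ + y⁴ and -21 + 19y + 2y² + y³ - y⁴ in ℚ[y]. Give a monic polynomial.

3 - 4y + y²

By polynomial division,
  y⁴ - 10y³ + 35y² - 50y + 24 = (-1)(-y⁴ + y³ + 2y² + 19y - 21) + (-9y³ + 37y² - 31y + 3)
  -y⁴ + y³ + 2y² + 19y - 21 = ((1/9)y + 28/81)(-9y³ + 37y² - 31y + 3) + (-(595/81)y² + (2380/81)y - 595/27)
  -9y³ + 37y² - 31y + 3 = ((729/595)y - 81/595)(-(595/81)y² + (2380/81)y - 595/27) + (0)
Last nonzero remainder: -(595/81)y² + (2380/81)y - 595/27. Dividing through by -595/81 gives the monic gcd y² - 4y + 3.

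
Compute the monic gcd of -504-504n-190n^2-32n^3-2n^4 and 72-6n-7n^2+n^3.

3+n

Euclidean algorithm in ℚ[n]:
  -2n^4-32n^3-190n^2-504n-504 = (-2n-46)(n^3-7n^2-6n+72) + (-524n^2-636n+2808)
  n^3-7n^2-6n+72 = (-(1/524)n+269/17161)(-524n^2-636n+2808) + ((160080/17161)n+480240/17161)
  -524n^2-636n+2808 = (-(2248091/40020)n+669279/6670)((160080/17161)n+480240/17161) + (0)
Last nonzero remainder: (160080/17161)n+480240/17161. Dividing through by 160080/17161 gives the monic gcd n+3.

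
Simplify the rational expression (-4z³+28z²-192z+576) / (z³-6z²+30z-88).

(-4z²+12z-144)/(z²-2z+22)

By polynomial division,
  -4z³+28z²-192z+576 = (-4)(z³-6z²+30z-88) + (4z²-72z+224)
  z³-6z²+30z-88 = ((1/4)z+3)(4z²-72z+224) + (190z-760)
  4z²-72z+224 = ((2/95)z-28/95)(190z-760) + (0)
Last nonzero remainder: 190z-760. Dividing through by 190 gives the monic gcd z-4.
Cancel z-4 from numerator and denominator to get the reduced form.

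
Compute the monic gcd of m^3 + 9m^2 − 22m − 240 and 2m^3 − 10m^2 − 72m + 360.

m^2 + m − 30

By polynomial division,
  m^3 + 9m^2 − 22m − 240 = (1/2)(2m^3 − 10m^2 − 72m + 360) + (14m^2 + 14m − 420)
  2m^3 − 10m^2 − 72m + 360 = ((1/7)m − 6/7)(14m^2 + 14m − 420) + (0)
Last nonzero remainder: 14m^2 + 14m − 420. Dividing through by 14 gives the monic gcd m^2 + m − 30.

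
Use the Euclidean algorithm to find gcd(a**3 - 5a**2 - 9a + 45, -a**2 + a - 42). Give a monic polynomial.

1

Apply the Euclidean algorithm:
  a**3 - 5a**2 - 9a + 45 = (-a + 4)(-a**2 + a - 42) + (-55a + 213)
  -a**2 + a - 42 = ((1/55)a + 158/3025)(-55a + 213) + (-160704/3025)
  -55a + 213 = ((166375/160704)a - 214775/53568)(-160704/3025) + (0)
The last nonzero remainder is the constant -160704/3025, so the polynomials are coprime and gcd = 1.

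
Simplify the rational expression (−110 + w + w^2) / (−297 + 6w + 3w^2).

(−10 + w)/(−27 + 3w)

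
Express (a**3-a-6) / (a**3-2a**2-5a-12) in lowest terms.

(a-2)/(a-4)

By polynomial division,
  a**3-a-6 = (a**3-2a**2-5a-12) + (2a**2+4a+6)
  a**3-2a**2-5a-12 = ((1/2)a-2)(2a**2+4a+6) + (0)
Last nonzero remainder: 2a**2+4a+6. Dividing through by 2 gives the monic gcd a**2+2a+3.
Cancel a**2+2a+3 from numerator and denominator to get the reduced form.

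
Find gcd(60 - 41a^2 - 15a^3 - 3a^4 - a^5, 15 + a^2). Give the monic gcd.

15 + a^2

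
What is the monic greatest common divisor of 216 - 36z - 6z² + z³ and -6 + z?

-6 + z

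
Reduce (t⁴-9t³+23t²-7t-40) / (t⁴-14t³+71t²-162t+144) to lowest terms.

(t²-4t-5)/(t²-9t+18)

Euclidean algorithm in ℚ[t]:
  t⁴-9t³+23t²-7t-40 = (t⁴-14t³+71t²-162t+144) + (5t³-48t²+155t-184)
  t⁴-14t³+71t²-162t+144 = ((1/5)t-22/25)(5t³-48t²+155t-184) + (-(56/25)t²+(56/5)t-448/25)
  5t³-48t²+155t-184 = (-(125/56)t+575/56)(-(56/25)t²+(56/5)t-448/25) + (0)
Last nonzero remainder: -(56/25)t²+(56/5)t-448/25. Dividing through by -56/25 gives the monic gcd t²-5t+8.
Cancel t²-5t+8 from numerator and denominator to get the reduced form.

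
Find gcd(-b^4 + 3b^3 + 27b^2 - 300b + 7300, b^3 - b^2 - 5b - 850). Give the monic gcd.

b - 10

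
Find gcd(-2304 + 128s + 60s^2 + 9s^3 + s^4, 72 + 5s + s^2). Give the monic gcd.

72 + 5s + s^2

Repeated division with remainder:
  s^4 + 9s^3 + 60s^2 + 128s - 2304 = (s^2 + 4s - 32)(s^2 + 5s + 72) + (0)
The last nonzero remainder s^2 + 5s + 72 is already monic.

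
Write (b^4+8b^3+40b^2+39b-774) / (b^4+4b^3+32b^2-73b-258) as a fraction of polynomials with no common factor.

(b+6)/(b+2)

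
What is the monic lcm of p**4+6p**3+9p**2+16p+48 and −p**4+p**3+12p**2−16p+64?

Euclidean algorithm in ℚ[p]:
  p**4+6p**3+9p**2+16p+48 = (−1)(−p**4+p**3+12p**2−16p+64) + (7p**3+21p**2+112)
  −p**4+p**3+12p**2−16p+64 = (−(1/7)p+4/7)(7p**3+21p**2+112) + (0)
Last nonzero remainder: 7p**3+21p**2+112. Dividing through by 7 gives the monic gcd p**3+3p**2+16.
Then lcm(f, g) = f·g / gcd(f, g); expanding and making the result monic gives the answer.

p**5+2p**4−15p**3−20p**2−16p−192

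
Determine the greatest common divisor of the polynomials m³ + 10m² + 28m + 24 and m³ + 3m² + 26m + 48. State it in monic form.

m + 2

Repeated division with remainder:
  m³ + 10m² + 28m + 24 = (m³ + 3m² + 26m + 48) + (7m² + 2m − 24)
  m³ + 3m² + 26m + 48 = ((1/7)m + 19/49)(7m² + 2m − 24) + ((1404/49)m + 2808/49)
  7m² + 2m − 24 = ((343/1404)m − 49/117)((1404/49)m + 2808/49) + (0)
Last nonzero remainder: (1404/49)m + 2808/49. Dividing through by 1404/49 gives the monic gcd m + 2.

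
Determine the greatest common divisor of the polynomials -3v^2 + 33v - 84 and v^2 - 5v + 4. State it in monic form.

v - 4

Euclidean algorithm in ℚ[v]:
  -3v^2 + 33v - 84 = (-3)(v^2 - 5v + 4) + (18v - 72)
  v^2 - 5v + 4 = ((1/18)v - 1/18)(18v - 72) + (0)
Last nonzero remainder: 18v - 72. Dividing through by 18 gives the monic gcd v - 4.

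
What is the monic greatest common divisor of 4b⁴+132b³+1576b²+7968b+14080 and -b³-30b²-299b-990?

b²+21b+110

Repeated division with remainder:
  4b⁴+132b³+1576b²+7968b+14080 = (-4b-12)(-b³-30b²-299b-990) + (20b²+420b+2200)
  -b³-30b²-299b-990 = (-(1/20)b-9/20)(20b²+420b+2200) + (0)
Last nonzero remainder: 20b²+420b+2200. Dividing through by 20 gives the monic gcd b²+21b+110.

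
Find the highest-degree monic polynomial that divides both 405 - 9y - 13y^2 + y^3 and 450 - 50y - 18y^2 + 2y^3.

By polynomial division,
  y^3 - 13y^2 - 9y + 405 = (1/2)(2y^3 - 18y^2 - 50y + 450) + (-4y^2 + 16y + 180)
  2y^3 - 18y^2 - 50y + 450 = (-(1/2)y + 5/2)(-4y^2 + 16y + 180) + (0)
Last nonzero remainder: -4y^2 + 16y + 180. Dividing through by -4 gives the monic gcd y^2 - 4y - 45.

-45 - 4y + y^2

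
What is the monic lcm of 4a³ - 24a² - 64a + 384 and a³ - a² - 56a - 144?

a⁵ - 11a⁴ - 22a³ + 392a² + 96a - 3456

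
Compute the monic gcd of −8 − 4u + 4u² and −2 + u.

−2 + u

Repeated division with remainder:
  4u² − 4u − 8 = (4u + 4)(u − 2) + (0)
The last nonzero remainder u − 2 is already monic.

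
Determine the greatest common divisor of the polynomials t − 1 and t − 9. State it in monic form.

1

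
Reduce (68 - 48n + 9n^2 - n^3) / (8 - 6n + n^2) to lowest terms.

Euclidean algorithm in ℚ[n]:
  -n^3 + 9n^2 - 48n + 68 = (-n + 3)(n^2 - 6n + 8) + (-22n + 44)
  n^2 - 6n + 8 = (-(1/22)n + 2/11)(-22n + 44) + (0)
Last nonzero remainder: -22n + 44. Dividing through by -22 gives the monic gcd n - 2.
Cancel n - 2 from numerator and denominator to get the reduced form.

(-34 + 7n - n^2)/(-4 + n)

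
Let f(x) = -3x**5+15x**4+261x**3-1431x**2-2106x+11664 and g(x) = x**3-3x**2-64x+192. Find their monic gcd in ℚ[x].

Repeated division with remainder:
  -3x**5+15x**4+261x**3-1431x**2-2106x+11664 = (-3x**2+6x+87)(x**3-3x**2-64x+192) + (-210x**2+2310x-5040)
  x**3-3x**2-64x+192 = (-(1/210)x-4/105)(-210x**2+2310x-5040) + (0)
Last nonzero remainder: -210x**2+2310x-5040. Dividing through by -210 gives the monic gcd x**2-11x+24.

x**2-11x+24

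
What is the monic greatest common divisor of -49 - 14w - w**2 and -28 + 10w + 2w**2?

Euclidean algorithm in ℚ[w]:
  -w**2 - 14w - 49 = (-1/2)(2w**2 + 10w - 28) + (-9w - 63)
  2w**2 + 10w - 28 = (-(2/9)w + 4/9)(-9w - 63) + (0)
Last nonzero remainder: -9w - 63. Dividing through by -9 gives the monic gcd w + 7.

7 + w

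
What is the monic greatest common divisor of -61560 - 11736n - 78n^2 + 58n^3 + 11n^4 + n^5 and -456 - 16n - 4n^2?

Repeated division with remainder:
  n^5 + 11n^4 + 58n^3 - 78n^2 - 11736n - 61560 = (-(1/4)n^3 - (7/4)n^2 + 21n + 135)(-4n^2 - 16n - 456) + (0)
Last nonzero remainder: -4n^2 - 16n - 456. Dividing through by -4 gives the monic gcd n^2 + 4n + 114.

114 + 4n + n^2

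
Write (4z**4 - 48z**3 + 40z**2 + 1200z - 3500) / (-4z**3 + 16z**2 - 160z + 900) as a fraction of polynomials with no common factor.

(-z**3 + 7z**2 + 25z - 175)/(z**2 + z + 45)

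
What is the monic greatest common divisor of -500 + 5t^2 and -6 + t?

1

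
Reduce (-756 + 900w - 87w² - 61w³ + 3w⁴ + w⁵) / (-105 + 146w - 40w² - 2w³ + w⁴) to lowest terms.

(-36 + w²)/(-5 + w)

Repeated division with remainder:
  w⁵ + 3w⁴ - 61w³ - 87w² + 900w - 756 = (w + 5)(w⁴ - 2w³ - 40w² + 146w - 105) + (-11w³ - 33w² + 275w - 231)
  w⁴ - 2w³ - 40w² + 146w - 105 = (-(1/11)w + 5/11)(-11w³ - 33w² + 275w - 231) + (0)
Last nonzero remainder: -11w³ - 33w² + 275w - 231. Dividing through by -11 gives the monic gcd w³ + 3w² - 25w + 21.
Cancel w³ + 3w² - 25w + 21 from numerator and denominator to get the reduced form.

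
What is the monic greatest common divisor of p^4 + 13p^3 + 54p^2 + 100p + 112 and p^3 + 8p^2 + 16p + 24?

p^2 + 2p + 4

Euclidean algorithm in ℚ[p]:
  p^4 + 13p^3 + 54p^2 + 100p + 112 = (p + 5)(p^3 + 8p^2 + 16p + 24) + (-2p^2 - 4p - 8)
  p^3 + 8p^2 + 16p + 24 = (-(1/2)p - 3)(-2p^2 - 4p - 8) + (0)
Last nonzero remainder: -2p^2 - 4p - 8. Dividing through by -2 gives the monic gcd p^2 + 2p + 4.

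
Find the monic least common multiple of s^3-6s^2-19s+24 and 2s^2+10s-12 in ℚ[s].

Euclidean algorithm in ℚ[s]:
  s^3-6s^2-19s+24 = ((1/2)s-11/2)(2s^2+10s-12) + (42s-42)
  2s^2+10s-12 = ((1/21)s+2/7)(42s-42) + (0)
Last nonzero remainder: 42s-42. Dividing through by 42 gives the monic gcd s-1.
Then lcm(f, g) = f·g / gcd(f, g); expanding and making the result monic gives the answer.

s^4-55s^2-90s+144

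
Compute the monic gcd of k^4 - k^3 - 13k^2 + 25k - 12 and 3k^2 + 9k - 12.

Apply the Euclidean algorithm:
  k^4 - k^3 - 13k^2 + 25k - 12 = ((1/3)k^2 - (4/3)k + 1)(3k^2 + 9k - 12) + (0)
Last nonzero remainder: 3k^2 + 9k - 12. Dividing through by 3 gives the monic gcd k^2 + 3k - 4.

k^2 + 3k - 4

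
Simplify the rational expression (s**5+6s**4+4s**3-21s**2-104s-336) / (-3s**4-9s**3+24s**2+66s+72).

(-s**3-5s**2-11s-28)/(3s**2+6s+6)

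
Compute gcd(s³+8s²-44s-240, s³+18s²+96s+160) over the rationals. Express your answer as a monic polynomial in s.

By polynomial division,
  s³+8s²-44s-240 = (s³+18s²+96s+160) + (-10s²-140s-400)
  s³+18s²+96s+160 = (-(1/10)s-2/5)(-10s²-140s-400) + (0)
Last nonzero remainder: -10s²-140s-400. Dividing through by -10 gives the monic gcd s²+14s+40.

s²+14s+40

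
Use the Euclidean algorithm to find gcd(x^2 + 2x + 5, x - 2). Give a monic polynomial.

Repeated division with remainder:
  x^2 + 2x + 5 = (x + 4)(x - 2) + (13)
  x - 2 = ((1/13)x - 2/13)(13) + (0)
The last nonzero remainder is the constant 13, so the polynomials are coprime and gcd = 1.

1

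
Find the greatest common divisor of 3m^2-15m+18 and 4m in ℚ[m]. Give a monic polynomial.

Apply the Euclidean algorithm:
  3m^2-15m+18 = ((3/4)m-15/4)(4m) + (18)
  4m = ((2/9)m)(18) + (0)
The last nonzero remainder is the constant 18, so the polynomials are coprime and gcd = 1.

1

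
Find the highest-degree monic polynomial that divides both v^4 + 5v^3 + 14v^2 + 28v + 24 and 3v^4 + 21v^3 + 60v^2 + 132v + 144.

v^3 + 3v^2 + 8v + 12

Euclidean algorithm in ℚ[v]:
  v^4 + 5v^3 + 14v^2 + 28v + 24 = (1/3)(3v^4 + 21v^3 + 60v^2 + 132v + 144) + (-2v^3 - 6v^2 - 16v - 24)
  3v^4 + 21v^3 + 60v^2 + 132v + 144 = (-(3/2)v - 6)(-2v^3 - 6v^2 - 16v - 24) + (0)
Last nonzero remainder: -2v^3 - 6v^2 - 16v - 24. Dividing through by -2 gives the monic gcd v^3 + 3v^2 + 8v + 12.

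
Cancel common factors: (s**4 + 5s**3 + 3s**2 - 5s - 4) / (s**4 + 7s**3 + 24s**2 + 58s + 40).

(s**2 - 1)/(s**2 + 2s + 10)

By polynomial division,
  s**4 + 5s**3 + 3s**2 - 5s - 4 = (s**4 + 7s**3 + 24s**2 + 58s + 40) + (-2s**3 - 21s**2 - 63s - 44)
  s**4 + 7s**3 + 24s**2 + 58s + 40 = (-(1/2)s + 7/4)(-2s**3 - 21s**2 - 63s - 44) + ((117/4)s**2 + (585/4)s + 117)
  -2s**3 - 21s**2 - 63s - 44 = (-(8/117)s - 44/117)((117/4)s**2 + (585/4)s + 117) + (0)
Last nonzero remainder: (117/4)s**2 + (585/4)s + 117. Dividing through by 117/4 gives the monic gcd s**2 + 5s + 4.
Cancel s**2 + 5s + 4 from numerator and denominator to get the reduced form.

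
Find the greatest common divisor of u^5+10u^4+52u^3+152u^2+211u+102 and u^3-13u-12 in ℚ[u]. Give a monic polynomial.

Apply the Euclidean algorithm:
  u^5+10u^4+52u^3+152u^2+211u+102 = (u^2+10u+65)(u^3-13u-12) + (294u^2+1176u+882)
  u^3-13u-12 = ((1/294)u-2/147)(294u^2+1176u+882) + (0)
Last nonzero remainder: 294u^2+1176u+882. Dividing through by 294 gives the monic gcd u^2+4u+3.

u^2+4u+3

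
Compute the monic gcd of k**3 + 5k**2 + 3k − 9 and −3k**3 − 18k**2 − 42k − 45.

k + 3

Apply the Euclidean algorithm:
  k**3 + 5k**2 + 3k − 9 = (−1/3)(−3k**3 − 18k**2 − 42k − 45) + (−k**2 − 11k − 24)
  −3k**3 − 18k**2 − 42k − 45 = (3k − 15)(−k**2 − 11k − 24) + (−135k − 405)
  −k**2 − 11k − 24 = ((1/135)k + 8/135)(−135k − 405) + (0)
Last nonzero remainder: −135k − 405. Dividing through by −135 gives the monic gcd k + 3.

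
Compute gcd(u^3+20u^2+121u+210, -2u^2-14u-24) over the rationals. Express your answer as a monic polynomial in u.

Apply the Euclidean algorithm:
  u^3+20u^2+121u+210 = (-(1/2)u-13/2)(-2u^2-14u-24) + (18u+54)
  -2u^2-14u-24 = (-(1/9)u-4/9)(18u+54) + (0)
Last nonzero remainder: 18u+54. Dividing through by 18 gives the monic gcd u+3.

u+3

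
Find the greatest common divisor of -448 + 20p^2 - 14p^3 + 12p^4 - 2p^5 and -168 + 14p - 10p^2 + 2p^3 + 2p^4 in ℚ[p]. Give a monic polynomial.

7 + p^2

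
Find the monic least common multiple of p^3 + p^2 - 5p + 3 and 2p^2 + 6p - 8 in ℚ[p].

By polynomial division,
  p^3 + p^2 - 5p + 3 = ((1/2)p - 1)(2p^2 + 6p - 8) + (5p - 5)
  2p^2 + 6p - 8 = ((2/5)p + 8/5)(5p - 5) + (0)
Last nonzero remainder: 5p - 5. Dividing through by 5 gives the monic gcd p - 1.
Then lcm(f, g) = f·g / gcd(f, g); expanding and making the result monic gives the answer.

p^4 + 5p^3 - p^2 - 17p + 12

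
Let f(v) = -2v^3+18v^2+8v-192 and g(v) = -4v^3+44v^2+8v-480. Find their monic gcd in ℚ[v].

v^2-v-12

Apply the Euclidean algorithm:
  -2v^3+18v^2+8v-192 = (1/2)(-4v^3+44v^2+8v-480) + (-4v^2+4v+48)
  -4v^3+44v^2+8v-480 = (v-10)(-4v^2+4v+48) + (0)
Last nonzero remainder: -4v^2+4v+48. Dividing through by -4 gives the monic gcd v^2-v-12.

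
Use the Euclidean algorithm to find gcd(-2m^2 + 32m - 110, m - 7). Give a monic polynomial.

1

Apply the Euclidean algorithm:
  -2m^2 + 32m - 110 = (-2m + 18)(m - 7) + (16)
  m - 7 = ((1/16)m - 7/16)(16) + (0)
The last nonzero remainder is the constant 16, so the polynomials are coprime and gcd = 1.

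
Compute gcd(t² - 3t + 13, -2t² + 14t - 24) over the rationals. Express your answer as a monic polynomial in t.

Euclidean algorithm in ℚ[t]:
  t² - 3t + 13 = (-1/2)(-2t² + 14t - 24) + (4t + 1)
  -2t² + 14t - 24 = (-(1/2)t + 29/8)(4t + 1) + (-221/8)
  4t + 1 = (-(32/221)t - 8/221)(-221/8) + (0)
The last nonzero remainder is the constant -221/8, so the polynomials are coprime and gcd = 1.

1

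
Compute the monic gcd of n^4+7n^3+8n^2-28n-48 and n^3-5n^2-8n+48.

By polynomial division,
  n^4+7n^3+8n^2-28n-48 = (n+12)(n^3-5n^2-8n+48) + (76n^2+20n-624)
  n^3-5n^2-8n+48 = ((1/76)n-25/361)(76n^2+20n-624) + ((576/361)n+1728/361)
  76n^2+20n-624 = ((6859/144)n-4693/36)((576/361)n+1728/361) + (0)
Last nonzero remainder: (576/361)n+1728/361. Dividing through by 576/361 gives the monic gcd n+3.

n+3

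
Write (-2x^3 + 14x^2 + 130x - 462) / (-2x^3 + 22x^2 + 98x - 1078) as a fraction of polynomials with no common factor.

(x - 3)/(x - 7)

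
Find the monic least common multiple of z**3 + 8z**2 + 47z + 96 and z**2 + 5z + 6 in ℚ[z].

z**4 + 10z**3 + 63z**2 + 190z + 192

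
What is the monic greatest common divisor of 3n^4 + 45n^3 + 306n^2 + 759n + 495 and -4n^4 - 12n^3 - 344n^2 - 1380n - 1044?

n^2 + 4n + 3

Repeated division with remainder:
  3n^4 + 45n^3 + 306n^2 + 759n + 495 = (-3/4)(-4n^4 - 12n^3 - 344n^2 - 1380n - 1044) + (36n^3 + 48n^2 - 276n - 288)
  -4n^4 - 12n^3 - 344n^2 - 1380n - 1044 = (-(1/9)n - 5/27)(36n^3 + 48n^2 - 276n - 288) + (-(3292/9)n^2 - (13168/9)n - 3292/3)
  36n^3 + 48n^2 - 276n - 288 = (-(81/823)n + 216/823)(-(3292/9)n^2 - (13168/9)n - 3292/3) + (0)
Last nonzero remainder: -(3292/9)n^2 - (13168/9)n - 3292/3. Dividing through by -3292/9 gives the monic gcd n^2 + 4n + 3.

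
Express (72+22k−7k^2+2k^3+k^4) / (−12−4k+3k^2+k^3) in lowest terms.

Apply the Euclidean algorithm:
  k^4+2k^3−7k^2+22k+72 = (k−1)(k^3+3k^2−4k−12) + (30k+60)
  k^3+3k^2−4k−12 = ((1/30)k^2+(1/30)k−1/5)(30k+60) + (0)
Last nonzero remainder: 30k+60. Dividing through by 30 gives the monic gcd k+2.
Cancel k+2 from numerator and denominator to get the reduced form.

(36−7k+k^3)/(−6+k+k^2)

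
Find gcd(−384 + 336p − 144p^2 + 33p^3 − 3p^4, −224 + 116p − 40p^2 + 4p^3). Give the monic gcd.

8 − 3p + p^2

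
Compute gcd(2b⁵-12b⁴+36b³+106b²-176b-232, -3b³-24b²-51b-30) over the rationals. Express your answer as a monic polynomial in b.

b²+3b+2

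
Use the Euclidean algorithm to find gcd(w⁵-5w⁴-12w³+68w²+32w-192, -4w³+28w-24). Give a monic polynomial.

w²+w-6

Euclidean algorithm in ℚ[w]:
  w⁵-5w⁴-12w³+68w²+32w-192 = (-(1/4)w²+(5/4)w+5/4)(-4w³+28w-24) + (27w²+27w-162)
  -4w³+28w-24 = (-(4/27)w+4/27)(27w²+27w-162) + (0)
Last nonzero remainder: 27w²+27w-162. Dividing through by 27 gives the monic gcd w²+w-6.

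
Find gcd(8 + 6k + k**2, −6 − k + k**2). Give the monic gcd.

2 + k

By polynomial division,
  k**2 + 6k + 8 = (k**2 − k − 6) + (7k + 14)
  k**2 − k − 6 = ((1/7)k − 3/7)(7k + 14) + (0)
Last nonzero remainder: 7k + 14. Dividing through by 7 gives the monic gcd k + 2.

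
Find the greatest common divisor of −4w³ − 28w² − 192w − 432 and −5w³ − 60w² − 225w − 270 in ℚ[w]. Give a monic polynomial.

w + 3

Apply the Euclidean algorithm:
  −4w³ − 28w² − 192w − 432 = (4/5)(−5w³ − 60w² − 225w − 270) + (20w² − 12w − 216)
  −5w³ − 60w² − 225w − 270 = (−(1/4)w − 63/20)(20w² − 12w − 216) + (−(1584/5)w − 4752/5)
  20w² − 12w − 216 = (−(25/396)w + 5/22)(−(1584/5)w − 4752/5) + (0)
Last nonzero remainder: −(1584/5)w − 4752/5. Dividing through by −1584/5 gives the monic gcd w + 3.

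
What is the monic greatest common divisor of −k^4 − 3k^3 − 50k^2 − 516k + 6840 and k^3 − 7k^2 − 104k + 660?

Euclidean algorithm in ℚ[k]:
  −k^4 − 3k^3 − 50k^2 − 516k + 6840 = (−k − 10)(k^3 − 7k^2 − 104k + 660) + (−224k^2 − 896k + 13440)
  k^3 − 7k^2 − 104k + 660 = (−(1/224)k + 11/224)(−224k^2 − 896k + 13440) + (0)
Last nonzero remainder: −224k^2 − 896k + 13440. Dividing through by −224 gives the monic gcd k^2 + 4k − 60.

k^2 + 4k − 60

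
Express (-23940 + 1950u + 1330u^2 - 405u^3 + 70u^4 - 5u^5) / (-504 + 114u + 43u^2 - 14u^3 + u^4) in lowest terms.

(-190 + 20u - 5u^2)/(-4 + u)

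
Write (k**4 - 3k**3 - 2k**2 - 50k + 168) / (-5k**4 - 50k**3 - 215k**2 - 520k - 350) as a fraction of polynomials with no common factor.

Apply the Euclidean algorithm:
  k**4 - 3k**3 - 2k**2 - 50k + 168 = (-1/5)(-5k**4 - 50k**3 - 215k**2 - 520k - 350) + (-13k**3 - 45k**2 - 154k + 98)
  -5k**4 - 50k**3 - 215k**2 - 520k - 350 = ((5/13)k + 425/169)(-13k**3 - 45k**2 - 154k + 98) + (-(7200/169)k**2 - (28800/169)k - 100800/169)
  -13k**3 - 45k**2 - 154k + 98 = ((2197/7200)k - 1183/7200)(-(7200/169)k**2 - (28800/169)k - 100800/169) + (0)
Last nonzero remainder: -(7200/169)k**2 - (28800/169)k - 100800/169. Dividing through by -7200/169 gives the monic gcd k**2 + 4k + 14.
Cancel k**2 + 4k + 14 from numerator and denominator to get the reduced form.

(-k**2 + 7k - 12)/(5k**2 + 30k + 25)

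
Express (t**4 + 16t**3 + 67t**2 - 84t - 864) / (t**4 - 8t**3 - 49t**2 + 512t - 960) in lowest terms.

Euclidean algorithm in ℚ[t]:
  t**4 + 16t**3 + 67t**2 - 84t - 864 = (t**4 - 8t**3 - 49t**2 + 512t - 960) + (24t**3 + 116t**2 - 596t + 96)
  t**4 - 8t**3 - 49t**2 + 512t - 960 = ((1/24)t - 77/144)(24t**3 + 116t**2 - 596t + 96) + ((1363/36)t**2 + (6815/36)t - 2726/3)
  24t**3 + 116t**2 - 596t + 96 = ((864/1363)t - 144/1363)((1363/36)t**2 + (6815/36)t - 2726/3) + (0)
Last nonzero remainder: (1363/36)t**2 + (6815/36)t - 2726/3. Dividing through by 1363/36 gives the monic gcd t**2 + 5t - 24.
Cancel t**2 + 5t - 24 from numerator and denominator to get the reduced form.

(t**2 + 11t + 36)/(t**2 - 13t + 40)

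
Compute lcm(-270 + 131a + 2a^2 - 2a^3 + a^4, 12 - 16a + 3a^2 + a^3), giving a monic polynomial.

1620 - 2136a + 373a^2 + 153a^3 - 14a^4 + 3a^5 + a^6

By polynomial division,
  a^4 - 2a^3 + 2a^2 + 131a - 270 = (a - 5)(a^3 + 3a^2 - 16a + 12) + (33a^2 + 39a - 210)
  a^3 + 3a^2 - 16a + 12 = ((1/33)a + 20/363)(33a^2 + 39a - 210) + (-(1426/121)a + 2852/121)
  33a^2 + 39a - 210 = (-(3993/1426)a - 12705/1426)(-(1426/121)a + 2852/121) + (0)
Last nonzero remainder: -(1426/121)a + 2852/121. Dividing through by -1426/121 gives the monic gcd a - 2.
Then lcm(f, g) = f·g / gcd(f, g); expanding and making the result monic gives the answer.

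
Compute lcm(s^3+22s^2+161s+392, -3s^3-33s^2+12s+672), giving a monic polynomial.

s^4+18s^3+73s^2-252s-1568

Apply the Euclidean algorithm:
  s^3+22s^2+161s+392 = (-1/3)(-3s^3-33s^2+12s+672) + (11s^2+165s+616)
  -3s^3-33s^2+12s+672 = (-(3/11)s+12/11)(11s^2+165s+616) + (0)
Last nonzero remainder: 11s^2+165s+616. Dividing through by 11 gives the monic gcd s^2+15s+56.
Then lcm(f, g) = f·g / gcd(f, g); expanding and making the result monic gives the answer.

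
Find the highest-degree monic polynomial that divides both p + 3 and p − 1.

1

Euclidean algorithm in ℚ[p]:
  p + 3 = (p − 1) + (4)
  p − 1 = ((1/4)p − 1/4)(4) + (0)
The last nonzero remainder is the constant 4, so the polynomials are coprime and gcd = 1.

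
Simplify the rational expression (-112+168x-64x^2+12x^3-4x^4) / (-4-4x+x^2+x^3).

(56-56x+4x^2-4x^3)/(2+3x+x^2)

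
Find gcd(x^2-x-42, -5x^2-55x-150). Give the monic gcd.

x+6

By polynomial division,
  x^2-x-42 = (-1/5)(-5x^2-55x-150) + (-12x-72)
  -5x^2-55x-150 = ((5/12)x+25/12)(-12x-72) + (0)
Last nonzero remainder: -12x-72. Dividing through by -12 gives the monic gcd x+6.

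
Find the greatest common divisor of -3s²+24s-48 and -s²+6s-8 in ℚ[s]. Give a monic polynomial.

Repeated division with remainder:
  -3s²+24s-48 = (3)(-s²+6s-8) + (6s-24)
  -s²+6s-8 = (-(1/6)s+1/3)(6s-24) + (0)
Last nonzero remainder: 6s-24. Dividing through by 6 gives the monic gcd s-4.

s-4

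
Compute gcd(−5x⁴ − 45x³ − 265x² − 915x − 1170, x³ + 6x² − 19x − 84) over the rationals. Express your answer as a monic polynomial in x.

x + 3

Repeated division with remainder:
  −5x⁴ − 45x³ − 265x² − 915x − 1170 = (−5x − 15)(x³ + 6x² − 19x − 84) + (−270x² − 1620x − 2430)
  x³ + 6x² − 19x − 84 = (−(1/270)x)(−270x² − 1620x − 2430) + (−28x − 84)
  −270x² − 1620x − 2430 = ((135/14)x + 405/14)(−28x − 84) + (0)
Last nonzero remainder: −28x − 84. Dividing through by −28 gives the monic gcd x + 3.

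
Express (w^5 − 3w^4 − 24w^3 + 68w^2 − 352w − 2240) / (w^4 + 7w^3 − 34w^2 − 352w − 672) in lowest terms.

By polynomial division,
  w^5 − 3w^4 − 24w^3 + 68w^2 − 352w − 2240 = (w − 10)(w^4 + 7w^3 − 34w^2 − 352w − 672) + (80w^3 + 80w^2 − 3200w − 8960)
  w^4 + 7w^3 − 34w^2 − 352w − 672 = ((1/80)w + 3/40)(80w^3 + 80w^2 − 3200w − 8960) + (0)
Last nonzero remainder: 80w^3 + 80w^2 − 3200w − 8960. Dividing through by 80 gives the monic gcd w^3 + w^2 − 40w − 112.
Cancel w^3 + w^2 − 40w − 112 from numerator and denominator to get the reduced form.

(w^2 − 4w + 20)/(w + 6)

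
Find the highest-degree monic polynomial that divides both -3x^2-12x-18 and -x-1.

Euclidean algorithm in ℚ[x]:
  -3x^2-12x-18 = (3x+9)(-x-1) + (-9)
  -x-1 = ((1/9)x+1/9)(-9) + (0)
The last nonzero remainder is the constant -9, so the polynomials are coprime and gcd = 1.

1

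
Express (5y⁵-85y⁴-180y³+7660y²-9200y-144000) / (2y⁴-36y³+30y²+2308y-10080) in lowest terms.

Repeated division with remainder:
  5y⁵-85y⁴-180y³+7660y²-9200y-144000 = ((5/2)y+5/2)(2y⁴-36y³+30y²+2308y-10080) + (-165y³+1815y²+10230y-118800)
  2y⁴-36y³+30y²+2308y-10080 = (-(2/165)y+14/165)(-165y³+1815y²+10230y-118800) + (0)
Last nonzero remainder: -165y³+1815y²+10230y-118800. Dividing through by -165 gives the monic gcd y³-11y²-62y+720.
Cancel y³-11y²-62y+720 from numerator and denominator to get the reduced form.

(5y²-30y-200)/(2y-14)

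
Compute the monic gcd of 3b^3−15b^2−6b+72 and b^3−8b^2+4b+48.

Apply the Euclidean algorithm:
  3b^3−15b^2−6b+72 = (3)(b^3−8b^2+4b+48) + (9b^2−18b−72)
  b^3−8b^2+4b+48 = ((1/9)b−2/3)(9b^2−18b−72) + (0)
Last nonzero remainder: 9b^2−18b−72. Dividing through by 9 gives the monic gcd b^2−2b−8.

b^2−2b−8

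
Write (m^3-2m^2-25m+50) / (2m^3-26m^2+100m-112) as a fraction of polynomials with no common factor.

By polynomial division,
  m^3-2m^2-25m+50 = (1/2)(2m^3-26m^2+100m-112) + (11m^2-75m+106)
  2m^3-26m^2+100m-112 = ((2/11)m-136/121)(11m^2-75m+106) + (-(432/121)m+864/121)
  11m^2-75m+106 = (-(1331/432)m+6413/432)(-(432/121)m+864/121) + (0)
Last nonzero remainder: -(432/121)m+864/121. Dividing through by -432/121 gives the monic gcd m-2.
Cancel m-2 from numerator and denominator to get the reduced form.

(m^2-25)/(2m^2-22m+56)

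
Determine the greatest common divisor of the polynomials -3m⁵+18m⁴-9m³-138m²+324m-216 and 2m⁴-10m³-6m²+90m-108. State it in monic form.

Repeated division with remainder:
  -3m⁵+18m⁴-9m³-138m²+324m-216 = (-(3/2)m+3/2)(2m⁴-10m³-6m²+90m-108) + (-3m³+6m²+27m-54)
  2m⁴-10m³-6m²+90m-108 = (-(2/3)m+2)(-3m³+6m²+27m-54) + (0)
Last nonzero remainder: -3m³+6m²+27m-54. Dividing through by -3 gives the monic gcd m³-2m²-9m+18.

m³-2m²-9m+18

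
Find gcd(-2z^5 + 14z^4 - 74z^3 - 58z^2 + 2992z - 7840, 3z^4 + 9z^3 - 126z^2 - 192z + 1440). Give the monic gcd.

Euclidean algorithm in ℚ[z]:
  -2z^5 + 14z^4 - 74z^3 - 58z^2 + 2992z - 7840 = (-(2/3)z + 20/3)(3z^4 + 9z^3 - 126z^2 - 192z + 1440) + (-218z^3 + 654z^2 + 5232z - 17440)
  3z^4 + 9z^3 - 126z^2 - 192z + 1440 = (-(3/218)z - 9/109)(-218z^3 + 654z^2 + 5232z - 17440) + (0)
Last nonzero remainder: -218z^3 + 654z^2 + 5232z - 17440. Dividing through by -218 gives the monic gcd z^3 - 3z^2 - 24z + 80.

z^3 - 3z^2 - 24z + 80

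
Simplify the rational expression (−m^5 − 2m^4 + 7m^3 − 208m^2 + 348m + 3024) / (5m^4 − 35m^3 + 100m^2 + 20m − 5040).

(−m^3 − 6m^2 + 19m + 84)/(5m^2 − 15m − 140)

By polynomial division,
  −m^5 − 2m^4 + 7m^3 − 208m^2 + 348m + 3024 = (−(1/5)m − 9/5)(5m^4 − 35m^3 + 100m^2 + 20m − 5040) + (−36m^3 − 24m^2 − 624m − 6048)
  5m^4 − 35m^3 + 100m^2 + 20m − 5040 = (−(5/36)m + 115/108)(−36m^3 − 24m^2 − 624m − 6048) + ((350/9)m^2 − (1400/9)m + 1400)
  −36m^3 − 24m^2 − 624m − 6048 = (−(162/175)m − 108/25)((350/9)m^2 − (1400/9)m + 1400) + (0)
Last nonzero remainder: (350/9)m^2 − (1400/9)m + 1400. Dividing through by 350/9 gives the monic gcd m^2 − 4m + 36.
Cancel m^2 − 4m + 36 from numerator and denominator to get the reduced form.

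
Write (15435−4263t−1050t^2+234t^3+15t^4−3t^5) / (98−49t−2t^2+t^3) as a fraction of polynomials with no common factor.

(−315+87t+15t^2−3t^3)/(−2+t)

Euclidean algorithm in ℚ[t]:
  −3t^5+15t^4+234t^3−1050t^2−4263t+15435 = (−3t^2+9t+105)(t^3−2t^2−49t+98) + (−105t^2+5145)
  t^3−2t^2−49t+98 = (−(1/105)t+2/105)(−105t^2+5145) + (0)
Last nonzero remainder: −105t^2+5145. Dividing through by −105 gives the monic gcd t^2−49.
Cancel t^2−49 from numerator and denominator to get the reduced form.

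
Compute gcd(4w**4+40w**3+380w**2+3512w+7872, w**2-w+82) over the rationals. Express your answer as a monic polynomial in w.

Repeated division with remainder:
  4w**4+40w**3+380w**2+3512w+7872 = (4w**2+44w+96)(w**2-w+82) + (0)
The last nonzero remainder w**2-w+82 is already monic.

w**2-w+82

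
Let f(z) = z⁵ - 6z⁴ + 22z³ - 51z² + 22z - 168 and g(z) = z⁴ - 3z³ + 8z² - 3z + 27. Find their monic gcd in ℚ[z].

z² + z + 3

Apply the Euclidean algorithm:
  z⁵ - 6z⁴ + 22z³ - 51z² + 22z - 168 = (z - 3)(z⁴ - 3z³ + 8z² - 3z + 27) + (5z³ - 24z² - 14z - 87)
  z⁴ - 3z³ + 8z² - 3z + 27 = ((1/5)z + 9/25)(5z³ - 24z² - 14z - 87) + ((486/25)z² + (486/25)z + 1458/25)
  5z³ - 24z² - 14z - 87 = ((125/486)z - 725/486)((486/25)z² + (486/25)z + 1458/25) + (0)
Last nonzero remainder: (486/25)z² + (486/25)z + 1458/25. Dividing through by 486/25 gives the monic gcd z² + z + 3.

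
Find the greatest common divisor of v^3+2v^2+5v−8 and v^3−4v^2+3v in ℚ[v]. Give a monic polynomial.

v−1

By polynomial division,
  v^3+2v^2+5v−8 = (v^3−4v^2+3v) + (6v^2+2v−8)
  v^3−4v^2+3v = ((1/6)v−13/18)(6v^2+2v−8) + ((52/9)v−52/9)
  6v^2+2v−8 = ((27/26)v+18/13)((52/9)v−52/9) + (0)
Last nonzero remainder: (52/9)v−52/9. Dividing through by 52/9 gives the monic gcd v−1.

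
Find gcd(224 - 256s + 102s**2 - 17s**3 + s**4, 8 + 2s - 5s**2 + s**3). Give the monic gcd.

8 - 6s + s**2

Euclidean algorithm in ℚ[s]:
  s**4 - 17s**3 + 102s**2 - 256s + 224 = (s - 12)(s**3 - 5s**2 + 2s + 8) + (40s**2 - 240s + 320)
  s**3 - 5s**2 + 2s + 8 = ((1/40)s + 1/40)(40s**2 - 240s + 320) + (0)
Last nonzero remainder: 40s**2 - 240s + 320. Dividing through by 40 gives the monic gcd s**2 - 6s + 8.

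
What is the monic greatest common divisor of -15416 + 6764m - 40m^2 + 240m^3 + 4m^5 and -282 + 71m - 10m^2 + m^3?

47 - 4m + m^2

Apply the Euclidean algorithm:
  4m^5 + 240m^3 - 40m^2 + 6764m - 15416 = (4m^2 + 40m + 356)(m^3 - 10m^2 + 71m - 282) + (1808m^2 - 7232m + 84976)
  m^3 - 10m^2 + 71m - 282 = ((1/1808)m - 3/904)(1808m^2 - 7232m + 84976) + (0)
Last nonzero remainder: 1808m^2 - 7232m + 84976. Dividing through by 1808 gives the monic gcd m^2 - 4m + 47.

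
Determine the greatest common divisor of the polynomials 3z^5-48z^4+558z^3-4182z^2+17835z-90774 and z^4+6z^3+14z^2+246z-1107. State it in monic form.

Repeated division with remainder:
  3z^5-48z^4+558z^3-4182z^2+17835z-90774 = (3z-66)(z^4+6z^3+14z^2+246z-1107) + (912z^3-3996z^2+37392z-163836)
  z^4+6z^3+14z^2+246z-1107 = ((1/912)z+263/23104)(912z^3-3996z^2+37392z-163836) + ((106785/5776)z^2+4378185/5776)
  912z^3-3996z^2+37392z-163836 = ((1755904/35595)z-854848/3955)((106785/5776)z^2+4378185/5776) + (0)
Last nonzero remainder: (106785/5776)z^2+4378185/5776. Dividing through by 106785/5776 gives the monic gcd z^2+41.

z^2+41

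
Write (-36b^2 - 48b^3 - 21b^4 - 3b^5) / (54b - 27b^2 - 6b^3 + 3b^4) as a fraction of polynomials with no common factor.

(-4b - 4b^2 - b^3)/(6 - 5b + b^2)

Apply the Euclidean algorithm:
  -3b^5 - 21b^4 - 48b^3 - 36b^2 = (-b - 9)(3b^4 - 6b^3 - 27b^2 + 54b) + (-129b^3 - 225b^2 + 486b)
  3b^4 - 6b^3 - 27b^2 + 54b = (-(1/43)b + 161/1849)(-129b^3 - 225b^2 + 486b) + ((7200/1849)b^2 + (21600/1849)b)
  -129b^3 - 225b^2 + 486b = (-(79507/2400)b + 16641/400)((7200/1849)b^2 + (21600/1849)b) + (0)
Last nonzero remainder: (7200/1849)b^2 + (21600/1849)b. Dividing through by 7200/1849 gives the monic gcd b^2 + 3b.
Cancel b^2 + 3b from numerator and denominator to get the reduced form.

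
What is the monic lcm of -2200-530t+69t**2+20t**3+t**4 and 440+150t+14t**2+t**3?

-242000-80300t+90t**2+2360t**3+379t**4+30t**5+t**6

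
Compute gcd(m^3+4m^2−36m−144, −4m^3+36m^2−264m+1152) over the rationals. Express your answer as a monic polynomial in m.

Euclidean algorithm in ℚ[m]:
  m^3+4m^2−36m−144 = (−1/4)(−4m^3+36m^2−264m+1152) + (13m^2−102m+144)
  −4m^3+36m^2−264m+1152 = (−(4/13)m+60/169)(13m^2−102m+144) + (−(31008/169)m+186048/169)
  13m^2−102m+144 = (−(2197/31008)m+169/1292)(−(31008/169)m+186048/169) + (0)
Last nonzero remainder: −(31008/169)m+186048/169. Dividing through by −31008/169 gives the monic gcd m−6.

m−6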